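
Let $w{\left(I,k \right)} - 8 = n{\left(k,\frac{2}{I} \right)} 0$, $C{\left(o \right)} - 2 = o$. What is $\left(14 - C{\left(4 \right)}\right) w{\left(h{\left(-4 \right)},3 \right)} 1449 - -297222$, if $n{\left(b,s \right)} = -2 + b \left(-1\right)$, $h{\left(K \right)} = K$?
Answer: $389958$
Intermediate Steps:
$C{\left(o \right)} = 2 + o$
$n{\left(b,s \right)} = -2 - b$
$w{\left(I,k \right)} = 8$ ($w{\left(I,k \right)} = 8 + \left(-2 - k\right) 0 = 8 + 0 = 8$)
$\left(14 - C{\left(4 \right)}\right) w{\left(h{\left(-4 \right)},3 \right)} 1449 - -297222 = \left(14 - \left(2 + 4\right)\right) 8 \cdot 1449 - -297222 = \left(14 - 6\right) 8 \cdot 1449 + 297222 = 8 \cdot 8 \cdot 1449 + 297222 = 64 \cdot 1449 + 297222 = 92736 + 297222 = 389958$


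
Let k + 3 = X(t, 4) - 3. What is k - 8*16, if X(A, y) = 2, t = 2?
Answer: -132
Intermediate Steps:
k = -4 (k = -3 + (2 - 3) = -3 - 1 = -4)
k - 8*16 = -4 - 8*16 = -4 - 128 = -132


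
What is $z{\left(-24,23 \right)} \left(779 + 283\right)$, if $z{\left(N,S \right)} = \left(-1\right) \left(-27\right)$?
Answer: $28674$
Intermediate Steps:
$z{\left(N,S \right)} = 27$
$z{\left(-24,23 \right)} \left(779 + 283\right) = 27 \left(779 + 283\right) = 27 \cdot 1062 = 28674$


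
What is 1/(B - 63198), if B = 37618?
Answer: -1/25580 ≈ -3.9093e-5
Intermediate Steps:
1/(B - 63198) = 1/(37618 - 63198) = 1/(-25580) = -1/25580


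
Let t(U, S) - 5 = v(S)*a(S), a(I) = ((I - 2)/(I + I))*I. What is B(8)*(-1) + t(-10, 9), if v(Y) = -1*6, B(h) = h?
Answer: -24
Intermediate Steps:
a(I) = -1 + I/2 (a(I) = ((-2 + I)/((2*I)))*I = ((-2 + I)*(1/(2*I)))*I = ((-2 + I)/(2*I))*I = -1 + I/2)
v(Y) = -6
t(U, S) = 11 - 3*S (t(U, S) = 5 - 6*(-1 + S/2) = 5 + (6 - 3*S) = 11 - 3*S)
B(8)*(-1) + t(-10, 9) = 8*(-1) + (11 - 3*9) = -8 + (11 - 27) = -8 - 16 = -24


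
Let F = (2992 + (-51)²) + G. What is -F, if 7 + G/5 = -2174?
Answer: 5312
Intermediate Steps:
G = -10905 (G = -35 + 5*(-2174) = -35 - 10870 = -10905)
F = -5312 (F = (2992 + (-51)²) - 10905 = (2992 + 2601) - 10905 = 5593 - 10905 = -5312)
-F = -1*(-5312) = 5312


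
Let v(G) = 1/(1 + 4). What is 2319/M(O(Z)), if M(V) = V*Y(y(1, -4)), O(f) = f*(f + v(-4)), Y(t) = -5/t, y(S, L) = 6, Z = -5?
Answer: -2319/20 ≈ -115.95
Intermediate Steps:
v(G) = ⅕ (v(G) = 1/5 = ⅕)
O(f) = f*(⅕ + f) (O(f) = f*(f + ⅕) = f*(⅕ + f))
M(V) = -5*V/6 (M(V) = V*(-5/6) = V*(-5*⅙) = V*(-⅚) = -5*V/6)
2319/M(O(Z)) = 2319/((-(-25)*(⅕ - 5)/6)) = 2319/((-(-25)*(-24)/(6*5))) = 2319/((-⅚*24)) = 2319/(-20) = 2319*(-1/20) = -2319/20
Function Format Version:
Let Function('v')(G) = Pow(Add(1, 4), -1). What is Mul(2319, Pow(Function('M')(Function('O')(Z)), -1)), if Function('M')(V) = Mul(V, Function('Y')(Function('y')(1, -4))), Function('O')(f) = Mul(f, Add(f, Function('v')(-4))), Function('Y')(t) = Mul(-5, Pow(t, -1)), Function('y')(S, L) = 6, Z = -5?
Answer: Rational(-2319, 20) ≈ -115.95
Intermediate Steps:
Function('v')(G) = Rational(1, 5) (Function('v')(G) = Pow(5, -1) = Rational(1, 5))
Function('O')(f) = Mul(f, Add(Rational(1, 5), f)) (Function('O')(f) = Mul(f, Add(f, Rational(1, 5))) = Mul(f, Add(Rational(1, 5), f)))
Function('M')(V) = Mul(Rational(-5, 6), V) (Function('M')(V) = Mul(V, Mul(-5, Pow(6, -1))) = Mul(V, Mul(-5, Rational(1, 6))) = Mul(V, Rational(-5, 6)) = Mul(Rational(-5, 6), V))
Mul(2319, Pow(Function('M')(Function('O')(Z)), -1)) = Mul(2319, Pow(Mul(Rational(-5, 6), Mul(-5, Add(Rational(1, 5), -5))), -1)) = Mul(2319, Pow(Mul(Rational(-5, 6), Mul(-5, Rational(-24, 5))), -1)) = Mul(2319, Pow(Mul(Rational(-5, 6), 24), -1)) = Mul(2319, Pow(-20, -1)) = Mul(2319, Rational(-1, 20)) = Rational(-2319, 20)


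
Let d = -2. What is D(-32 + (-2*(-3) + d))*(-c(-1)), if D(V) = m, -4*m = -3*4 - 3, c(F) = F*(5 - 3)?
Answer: 15/2 ≈ 7.5000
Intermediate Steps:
c(F) = 2*F (c(F) = F*2 = 2*F)
m = 15/4 (m = -(-3*4 - 3)/4 = -(-12 - 3)/4 = -¼*(-15) = 15/4 ≈ 3.7500)
D(V) = 15/4
D(-32 + (-2*(-3) + d))*(-c(-1)) = 15*(-2*(-1))/4 = 15*(-1*(-2))/4 = (15/4)*2 = 15/2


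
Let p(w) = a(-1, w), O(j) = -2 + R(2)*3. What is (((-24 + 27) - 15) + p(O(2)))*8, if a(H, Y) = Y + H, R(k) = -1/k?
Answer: -132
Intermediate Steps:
O(j) = -7/2 (O(j) = -2 - 1/2*3 = -2 - 1*½*3 = -2 - ½*3 = -2 - 3/2 = -7/2)
a(H, Y) = H + Y
p(w) = -1 + w
(((-24 + 27) - 15) + p(O(2)))*8 = (((-24 + 27) - 15) + (-1 - 7/2))*8 = ((3 - 15) - 9/2)*8 = (-12 - 9/2)*8 = -33/2*8 = -132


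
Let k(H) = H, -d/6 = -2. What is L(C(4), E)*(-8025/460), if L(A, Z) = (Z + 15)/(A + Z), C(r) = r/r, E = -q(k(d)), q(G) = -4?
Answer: -6099/92 ≈ -66.293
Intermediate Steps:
d = 12 (d = -6*(-2) = 12)
E = 4 (E = -1*(-4) = 4)
C(r) = 1
L(A, Z) = (15 + Z)/(A + Z)
L(C(4), E)*(-8025/460) = ((15 + 4)/(1 + 4))*(-8025/460) = (19/5)*(-8025*1/460) = ((⅕)*19)*(-1605/92) = (19/5)*(-1605/92) = -6099/92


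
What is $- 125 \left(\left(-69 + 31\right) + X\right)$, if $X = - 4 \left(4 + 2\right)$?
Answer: $7750$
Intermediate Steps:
$X = -24$ ($X = \left(-4\right) 6 = -24$)
$- 125 \left(\left(-69 + 31\right) + X\right) = - 125 \left(\left(-69 + 31\right) - 24\right) = - 125 \left(-38 - 24\right) = \left(-125\right) \left(-62\right) = 7750$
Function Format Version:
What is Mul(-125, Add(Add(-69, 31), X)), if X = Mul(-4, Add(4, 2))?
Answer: 7750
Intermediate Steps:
X = -24 (X = Mul(-4, 6) = -24)
Mul(-125, Add(Add(-69, 31), X)) = Mul(-125, Add(Add(-69, 31), -24)) = Mul(-125, Add(-38, -24)) = Mul(-125, -62) = 7750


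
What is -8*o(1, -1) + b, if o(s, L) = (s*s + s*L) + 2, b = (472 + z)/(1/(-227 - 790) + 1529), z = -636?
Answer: -6261665/388748 ≈ -16.107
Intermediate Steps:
b = -41697/388748 (b = (472 - 636)/(1/(-227 - 790) + 1529) = -164/(1/(-1017) + 1529) = -164/(-1/1017 + 1529) = -164/1554992/1017 = -164*1017/1554992 = -41697/388748 ≈ -0.10726)
o(s, L) = 2 + s**2 + L*s (o(s, L) = (s**2 + L*s) + 2 = 2 + s**2 + L*s)
-8*o(1, -1) + b = -8*(2 + 1**2 - 1*1) - 41697/388748 = -8*(2 + 1 - 1) - 41697/388748 = -8*2 - 41697/388748 = -16 - 41697/388748 = -6261665/388748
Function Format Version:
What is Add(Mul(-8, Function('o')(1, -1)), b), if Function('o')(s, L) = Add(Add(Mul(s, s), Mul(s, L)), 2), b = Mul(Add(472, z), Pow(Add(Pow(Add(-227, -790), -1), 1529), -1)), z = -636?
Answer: Rational(-6261665, 388748) ≈ -16.107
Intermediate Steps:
b = Rational(-41697, 388748) (b = Mul(Add(472, -636), Pow(Add(Pow(Add(-227, -790), -1), 1529), -1)) = Mul(-164, Pow(Add(Pow(-1017, -1), 1529), -1)) = Mul(-164, Pow(Add(Rational(-1, 1017), 1529), -1)) = Mul(-164, Pow(Rational(1554992, 1017), -1)) = Mul(-164, Rational(1017, 1554992)) = Rational(-41697, 388748) ≈ -0.10726)
Function('o')(s, L) = Add(2, Pow(s, 2), Mul(L, s)) (Function('o')(s, L) = Add(Add(Pow(s, 2), Mul(L, s)), 2) = Add(2, Pow(s, 2), Mul(L, s)))
Add(Mul(-8, Function('o')(1, -1)), b) = Add(Mul(-8, Add(2, Pow(1, 2), Mul(-1, 1))), Rational(-41697, 388748)) = Add(Mul(-8, Add(2, 1, -1)), Rational(-41697, 388748)) = Add(Mul(-8, 2), Rational(-41697, 388748)) = Add(-16, Rational(-41697, 388748)) = Rational(-6261665, 388748)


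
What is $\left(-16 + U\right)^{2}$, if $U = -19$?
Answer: $1225$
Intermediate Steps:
$\left(-16 + U\right)^{2} = \left(-16 - 19\right)^{2} = \left(-35\right)^{2} = 1225$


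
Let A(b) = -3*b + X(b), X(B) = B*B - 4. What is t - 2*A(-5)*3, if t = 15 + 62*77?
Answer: 4573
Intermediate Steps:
X(B) = -4 + B² (X(B) = B² - 4 = -4 + B²)
A(b) = -4 + b² - 3*b (A(b) = -3*b + (-4 + b²) = -4 + b² - 3*b)
t = 4789 (t = 15 + 4774 = 4789)
t - 2*A(-5)*3 = 4789 - 2*(-4 + (-5)² - 3*(-5))*3 = 4789 - 2*(-4 + 25 + 15)*3 = 4789 - 2*36*3 = 4789 - 72*3 = 4789 - 216 = 4573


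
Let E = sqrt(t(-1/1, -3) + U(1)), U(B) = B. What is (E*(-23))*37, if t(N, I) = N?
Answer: 0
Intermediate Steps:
E = 0 (E = sqrt(-1/1 + 1) = sqrt(-1*1 + 1) = sqrt(-1 + 1) = sqrt(0) = 0)
(E*(-23))*37 = (0*(-23))*37 = 0*37 = 0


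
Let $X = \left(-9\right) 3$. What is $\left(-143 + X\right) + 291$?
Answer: $121$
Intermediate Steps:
$X = -27$
$\left(-143 + X\right) + 291 = \left(-143 - 27\right) + 291 = -170 + 291 = 121$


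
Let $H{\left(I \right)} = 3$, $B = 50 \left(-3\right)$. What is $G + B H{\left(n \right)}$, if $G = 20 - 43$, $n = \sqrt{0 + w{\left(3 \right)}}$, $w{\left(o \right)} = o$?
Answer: $-473$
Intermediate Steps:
$n = \sqrt{3}$ ($n = \sqrt{0 + 3} = \sqrt{3} \approx 1.732$)
$B = -150$
$G = -23$ ($G = 20 - 43 = -23$)
$G + B H{\left(n \right)} = -23 - 450 = -473$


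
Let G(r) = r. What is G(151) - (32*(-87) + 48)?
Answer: 2887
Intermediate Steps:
G(151) - (32*(-87) + 48) = 151 - (32*(-87) + 48) = 151 - (-2784 + 48) = 151 - 1*(-2736) = 151 + 2736 = 2887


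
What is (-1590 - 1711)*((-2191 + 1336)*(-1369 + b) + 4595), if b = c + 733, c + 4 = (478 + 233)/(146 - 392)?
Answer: -150029872325/82 ≈ -1.8296e+9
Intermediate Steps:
c = -565/82 (c = -4 + (478 + 233)/(146 - 392) = -4 + 711/(-246) = -4 + 711*(-1/246) = -4 - 237/82 = -565/82 ≈ -6.8902)
b = 59541/82 (b = -565/82 + 733 = 59541/82 ≈ 726.11)
(-1590 - 1711)*((-2191 + 1336)*(-1369 + b) + 4595) = (-1590 - 1711)*((-2191 + 1336)*(-1369 + 59541/82) + 4595) = -3301*(-855*(-52717/82) + 4595) = -3301*(45073035/82 + 4595) = -3301*45449825/82 = -150029872325/82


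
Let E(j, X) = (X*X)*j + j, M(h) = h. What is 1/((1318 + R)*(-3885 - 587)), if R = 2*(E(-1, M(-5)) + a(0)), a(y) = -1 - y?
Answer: -1/5652608 ≈ -1.7691e-7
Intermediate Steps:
E(j, X) = j + j*X**2 (E(j, X) = X**2*j + j = j*X**2 + j = j + j*X**2)
R = -54 (R = 2*(-(1 + (-5)**2) + (-1 - 1*0)) = 2*(-(1 + 25) + (-1 + 0)) = 2*(-1*26 - 1) = 2*(-26 - 1) = 2*(-27) = -54)
1/((1318 + R)*(-3885 - 587)) = 1/((1318 - 54)*(-3885 - 587)) = 1/(1264*(-4472)) = 1/(-5652608) = -1/5652608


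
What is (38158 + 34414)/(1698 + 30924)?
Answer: 36286/16311 ≈ 2.2246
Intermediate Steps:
(38158 + 34414)/(1698 + 30924) = 72572/32622 = 72572*(1/32622) = 36286/16311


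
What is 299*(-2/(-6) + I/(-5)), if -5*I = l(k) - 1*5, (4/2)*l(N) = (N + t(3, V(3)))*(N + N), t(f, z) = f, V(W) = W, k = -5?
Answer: 2392/15 ≈ 159.47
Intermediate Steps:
l(N) = N*(3 + N) (l(N) = ((N + 3)*(N + N))/2 = ((3 + N)*(2*N))/2 = (2*N*(3 + N))/2 = N*(3 + N))
I = -1 (I = -(-5*(3 - 5) - 1*5)/5 = -(-5*(-2) - 5)/5 = -(10 - 5)/5 = -1/5*5 = -1)
299*(-2/(-6) + I/(-5)) = 299*(-2/(-6) - 1/(-5)) = 299*(-2*(-1/6) - 1*(-1/5)) = 299*(1/3 + 1/5) = 299*(8/15) = 2392/15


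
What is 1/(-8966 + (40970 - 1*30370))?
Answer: 1/1634 ≈ 0.00061200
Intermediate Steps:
1/(-8966 + (40970 - 1*30370)) = 1/(-8966 + (40970 - 30370)) = 1/(-8966 + 10600) = 1/1634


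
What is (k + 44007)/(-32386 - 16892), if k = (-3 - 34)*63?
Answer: -6946/8213 ≈ -0.84573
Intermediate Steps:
k = -2331 (k = -37*63 = -2331)
(k + 44007)/(-32386 - 16892) = (-2331 + 44007)/(-32386 - 16892) = 41676/(-49278) = 41676*(-1/49278) = -6946/8213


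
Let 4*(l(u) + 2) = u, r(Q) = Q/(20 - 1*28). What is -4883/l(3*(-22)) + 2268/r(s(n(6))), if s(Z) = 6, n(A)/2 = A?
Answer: -102122/37 ≈ -2760.1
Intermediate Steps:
n(A) = 2*A
r(Q) = -Q/8 (r(Q) = Q/(20 - 28) = Q/(-8) = Q*(-⅛) = -Q/8)
l(u) = -2 + u/4
-4883/l(3*(-22)) + 2268/r(s(n(6))) = -4883/(-2 + (3*(-22))/4) + 2268/((-⅛*6)) = -4883/(-2 + (¼)*(-66)) + 2268/(-¾) = -4883/(-2 - 33/2) + 2268*(-4/3) = -4883/(-37/2) - 3024 = -4883*(-2/37) - 3024 = 9766/37 - 3024 = -102122/37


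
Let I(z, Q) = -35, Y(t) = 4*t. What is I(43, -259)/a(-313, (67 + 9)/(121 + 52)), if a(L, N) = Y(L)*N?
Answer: 6055/95152 ≈ 0.063635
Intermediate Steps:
a(L, N) = 4*L*N (a(L, N) = (4*L)*N = 4*L*N)
I(43, -259)/a(-313, (67 + 9)/(121 + 52)) = -35*(-(121 + 52)/(1252*(67 + 9))) = -35/(4*(-313)*(76/173)) = -35/(-95152/173) = -35*(-173/95152) = 6055/95152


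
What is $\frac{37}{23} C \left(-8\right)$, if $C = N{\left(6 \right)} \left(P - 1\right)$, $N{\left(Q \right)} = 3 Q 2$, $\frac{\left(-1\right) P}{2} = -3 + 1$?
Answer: $- \frac{31968}{23} \approx -1389.9$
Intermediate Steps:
$P = 4$ ($P = - 2 \left(-3 + 1\right) = \left(-2\right) \left(-2\right) = 4$)
$N{\left(Q \right)} = 6 Q$
$C = 108$ ($C = 6 \cdot 6 \left(4 - 1\right) = 36 \cdot 3 = 108$)
$\frac{37}{23} C \left(-8\right) = \frac{37}{23} \cdot 108 \left(-8\right) = \frac{3996}{23} \left(-8\right) = - \frac{31968}{23}$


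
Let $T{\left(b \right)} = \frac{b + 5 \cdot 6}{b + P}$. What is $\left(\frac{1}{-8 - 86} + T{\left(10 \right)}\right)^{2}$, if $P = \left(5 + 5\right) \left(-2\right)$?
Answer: $\frac{142129}{8836} \approx 16.085$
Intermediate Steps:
$P = -20$ ($P = 10 \left(-2\right) = -20$)
$T{\left(b \right)} = \frac{30 + b}{-20 + b}$ ($T{\left(b \right)} = \frac{b + 5 \cdot 6}{b - 20} = \frac{b + 30}{-20 + b} = \frac{30 + b}{-20 + b}$)
$\left(\frac{1}{-8 - 86} + T{\left(10 \right)}\right)^{2} = \left(\frac{1}{-8 - 86} + \frac{30 + 10}{-20 + 10}\right)^{2} = \left(\frac{1}{-94} + \frac{1}{-10} \cdot 40\right)^{2} = \left(- \frac{1}{94} - 4\right)^{2} = \left(- \frac{377}{94}\right)^{2} = \frac{142129}{8836}$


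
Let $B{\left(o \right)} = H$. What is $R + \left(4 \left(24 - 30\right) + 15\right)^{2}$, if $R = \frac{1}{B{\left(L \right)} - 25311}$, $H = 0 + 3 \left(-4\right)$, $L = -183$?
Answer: $\frac{2051162}{25323} \approx 81.0$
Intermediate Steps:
$H = -12$ ($H = 0 - 12 = -12$)
$B{\left(o \right)} = -12$
$R = - \frac{1}{25323}$ ($R = \frac{1}{-12 - 25311} = \frac{1}{-25323} = - \frac{1}{25323} \approx -3.949 \cdot 10^{-5}$)
$R + \left(4 \left(24 - 30\right) + 15\right)^{2} = - \frac{1}{25323} + \left(4 \left(24 - 30\right) + 15\right)^{2} = - \frac{1}{25323} + \left(4 \left(-6\right) + 15\right)^{2} = - \frac{1}{25323} + \left(-24 + 15\right)^{2} = - \frac{1}{25323} + \left(-9\right)^{2} = - \frac{1}{25323} + 81 = \frac{2051162}{25323}$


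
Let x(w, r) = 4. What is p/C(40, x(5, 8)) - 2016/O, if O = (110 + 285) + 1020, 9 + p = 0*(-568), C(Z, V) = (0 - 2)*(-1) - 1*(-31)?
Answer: -26421/15565 ≈ -1.6975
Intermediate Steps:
C(Z, V) = 33 (C(Z, V) = -2*(-1) + 31 = 2 + 31 = 33)
p = -9 (p = -9 + 0*(-568) = -9 + 0 = -9)
O = 1415 (O = 395 + 1020 = 1415)
p/C(40, x(5, 8)) - 2016/O = -9/33 - 2016/1415 = -9*1/33 - 2016*1/1415 = -3/11 - 2016/1415 = -26421/15565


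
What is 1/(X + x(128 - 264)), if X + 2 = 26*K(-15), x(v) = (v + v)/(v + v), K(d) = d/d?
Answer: 1/25 ≈ 0.040000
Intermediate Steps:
K(d) = 1
x(v) = 1 (x(v) = (2*v)/((2*v)) = (2*v)*(1/(2*v)) = 1)
X = 24 (X = -2 + 26*1 = -2 + 26 = 24)
1/(X + x(128 - 264)) = 1/(24 + 1) = 1/25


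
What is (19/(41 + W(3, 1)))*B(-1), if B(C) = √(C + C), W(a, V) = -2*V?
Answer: 19*I*√2/39 ≈ 0.68898*I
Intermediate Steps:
B(C) = √2*√C (B(C) = √(2*C) = √2*√C)
(19/(41 + W(3, 1)))*B(-1) = (19/(41 - 2*1))*(√2*√(-1)) = (19/(41 - 2))*(√2*I) = (19/39)*(I*√2) = (19*(1/39))*(I*√2) = 19*(I*√2)/39 = 19*I*√2/39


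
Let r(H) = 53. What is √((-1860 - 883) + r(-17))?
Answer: I*√2690 ≈ 51.865*I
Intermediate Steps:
√((-1860 - 883) + r(-17)) = √((-1860 - 883) + 53) = √(-2743 + 53) = √(-2690) = I*√2690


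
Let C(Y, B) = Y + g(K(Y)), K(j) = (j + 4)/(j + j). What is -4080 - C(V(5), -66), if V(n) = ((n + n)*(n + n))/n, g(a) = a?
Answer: -20503/5 ≈ -4100.6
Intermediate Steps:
K(j) = (4 + j)/(2*j) (K(j) = (4 + j)/((2*j)) = (4 + j)*(1/(2*j)) = (4 + j)/(2*j))
V(n) = 4*n (V(n) = ((2*n)*(2*n))/n = (4*n**2)/n = 4*n)
C(Y, B) = Y + (4 + Y)/(2*Y)
-4080 - C(V(5), -66) = -4080 - (1/2 + 4*5 + 2/((4*5))) = -4080 - (1/2 + 20 + 2/20) = -4080 - (1/2 + 20 + 2*(1/20)) = -4080 - (1/2 + 20 + 1/10) = -4080 - 1*103/5 = -4080 - 103/5 = -20503/5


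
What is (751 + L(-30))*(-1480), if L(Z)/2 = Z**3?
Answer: 78808520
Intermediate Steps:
L(Z) = 2*Z**3
(751 + L(-30))*(-1480) = (751 + 2*(-30)**3)*(-1480) = (751 + 2*(-27000))*(-1480) = (751 - 54000)*(-1480) = -53249*(-1480) = 78808520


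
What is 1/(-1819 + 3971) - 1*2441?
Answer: -5253031/2152 ≈ -2441.0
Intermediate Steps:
1/(-1819 + 3971) - 1*2441 = 1/2152 - 2441 = -5253031/2152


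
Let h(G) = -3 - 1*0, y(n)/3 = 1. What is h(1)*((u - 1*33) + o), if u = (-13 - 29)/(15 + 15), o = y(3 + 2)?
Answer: 471/5 ≈ 94.200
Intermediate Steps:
y(n) = 3 (y(n) = 3*1 = 3)
o = 3
u = -7/5 (u = -42/30 = -42*1/30 = -7/5 ≈ -1.4000)
h(G) = -3 (h(G) = -3 + 0 = -3)
h(1)*((u - 1*33) + o) = -3*((-7/5 - 1*33) + 3) = -3*((-7/5 - 33) + 3) = -3*(-172/5 + 3) = -3*(-157/5) = 471/5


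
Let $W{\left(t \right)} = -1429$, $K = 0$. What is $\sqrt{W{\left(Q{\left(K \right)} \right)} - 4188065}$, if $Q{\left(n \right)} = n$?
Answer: $i \sqrt{4189494} \approx 2046.8 i$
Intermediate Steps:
$\sqrt{W{\left(Q{\left(K \right)} \right)} - 4188065} = \sqrt{-1429 - 4188065} = \sqrt{-4189494} = i \sqrt{4189494}$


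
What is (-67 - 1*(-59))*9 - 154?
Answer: -226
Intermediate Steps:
(-67 - 1*(-59))*9 - 154 = (-67 + 59)*9 - 154 = -8*9 - 154 = -72 - 154 = -226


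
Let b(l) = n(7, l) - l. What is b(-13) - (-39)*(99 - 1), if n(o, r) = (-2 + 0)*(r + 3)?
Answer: 3855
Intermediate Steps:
n(o, r) = -6 - 2*r (n(o, r) = -2*(3 + r) = -6 - 2*r)
b(l) = -6 - 3*l (b(l) = (-6 - 2*l) - l = -6 - 3*l)
b(-13) - (-39)*(99 - 1) = (-6 - 3*(-13)) - (-39)*(99 - 1) = (-6 + 39) - (-39)*98 = 33 - 1*(-3822) = 33 + 3822 = 3855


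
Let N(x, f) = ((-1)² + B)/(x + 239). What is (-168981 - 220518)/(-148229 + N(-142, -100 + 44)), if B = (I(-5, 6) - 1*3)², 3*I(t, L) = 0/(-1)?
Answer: 37781403/14378203 ≈ 2.6277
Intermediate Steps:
I(t, L) = 0 (I(t, L) = (0/(-1))/3 = (0*(-1))/3 = (⅓)*0 = 0)
B = 9 (B = (0 - 1*3)² = (0 - 3)² = (-3)² = 9)
N(x, f) = 10/(239 + x) (N(x, f) = ((-1)² + 9)/(x + 239) = (1 + 9)/(239 + x) = 10/(239 + x))
(-168981 - 220518)/(-148229 + N(-142, -100 + 44)) = (-168981 - 220518)/(-148229 + 10/(239 - 142)) = -389499/(-148229 + 10/97) = -389499/(-14378203/97) = -389499*(-97/14378203) = 37781403/14378203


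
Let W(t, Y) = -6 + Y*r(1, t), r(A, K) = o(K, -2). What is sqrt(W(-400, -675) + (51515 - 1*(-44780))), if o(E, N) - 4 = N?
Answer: sqrt(94939) ≈ 308.12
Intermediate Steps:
o(E, N) = 4 + N
r(A, K) = 2 (r(A, K) = 4 - 2 = 2)
W(t, Y) = -6 + 2*Y (W(t, Y) = -6 + Y*2 = -6 + 2*Y)
sqrt(W(-400, -675) + (51515 - 1*(-44780))) = sqrt((-6 + 2*(-675)) + (51515 - 1*(-44780))) = sqrt((-6 - 1350) + (51515 + 44780)) = sqrt(-1356 + 96295) = sqrt(94939)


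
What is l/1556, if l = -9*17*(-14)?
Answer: 1071/778 ≈ 1.3766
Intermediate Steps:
l = 2142 (l = -153*(-14) = 2142)
l/1556 = 2142/1556 = 2142*(1/1556) = 1071/778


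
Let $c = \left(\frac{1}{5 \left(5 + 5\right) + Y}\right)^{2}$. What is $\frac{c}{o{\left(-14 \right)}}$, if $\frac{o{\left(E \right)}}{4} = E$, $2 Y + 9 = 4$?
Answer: $- \frac{1}{126350} \approx -7.9145 \cdot 10^{-6}$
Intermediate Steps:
$Y = - \frac{5}{2}$ ($Y = - \frac{9}{2} + \frac{1}{2} \cdot 4 = - \frac{9}{2} + 2 = - \frac{5}{2} \approx -2.5$)
$o{\left(E \right)} = 4 E$
$c = \frac{4}{9025}$ ($c = \left(\frac{1}{5 \left(5 + 5\right) - \frac{5}{2}}\right)^{2} = \left(\frac{1}{5 \cdot 10 - \frac{5}{2}}\right)^{2} = \left(\frac{1}{50 - \frac{5}{2}}\right)^{2} = \left(\frac{1}{\frac{95}{2}}\right)^{2} = \left(\frac{2}{95}\right)^{2} = \frac{4}{9025} \approx 0.00044321$)
$\frac{c}{o{\left(-14 \right)}} = \frac{4}{9025 \cdot 4 \left(-14\right)} = \frac{4}{9025 \left(-56\right)} = \frac{4}{9025} \left(- \frac{1}{56}\right) = - \frac{1}{126350}$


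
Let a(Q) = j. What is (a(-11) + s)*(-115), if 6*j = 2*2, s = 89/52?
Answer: -42665/156 ≈ -273.49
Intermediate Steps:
s = 89/52 (s = 89*(1/52) = 89/52 ≈ 1.7115)
j = ⅔ (j = (2*2)/6 = (⅙)*4 = ⅔ ≈ 0.66667)
a(Q) = ⅔
(a(-11) + s)*(-115) = (⅔ + 89/52)*(-115) = (371/156)*(-115) = -42665/156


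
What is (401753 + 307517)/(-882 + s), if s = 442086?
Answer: 354635/220602 ≈ 1.6076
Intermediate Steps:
(401753 + 307517)/(-882 + s) = (401753 + 307517)/(-882 + 442086) = 709270/441204 = 709270*(1/441204) = 354635/220602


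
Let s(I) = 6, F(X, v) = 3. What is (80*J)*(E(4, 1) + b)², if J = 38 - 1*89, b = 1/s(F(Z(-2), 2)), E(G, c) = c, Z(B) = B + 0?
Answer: -16660/3 ≈ -5553.3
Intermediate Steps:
Z(B) = B
b = ⅙ (b = 1/6 = ⅙ ≈ 0.16667)
J = -51 (J = 38 - 89 = -51)
(80*J)*(E(4, 1) + b)² = (80*(-51))*(1 + ⅙)² = -4080*(7/6)² = -4080*49/36 = -16660/3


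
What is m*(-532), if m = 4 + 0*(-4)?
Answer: -2128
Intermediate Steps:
m = 4 (m = 4 + 0 = 4)
m*(-532) = 4*(-532) = -2128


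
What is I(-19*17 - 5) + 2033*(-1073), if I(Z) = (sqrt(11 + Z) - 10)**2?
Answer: -2181409 + (10 - I*sqrt(317))**2 ≈ -2.1816e+6 - 356.09*I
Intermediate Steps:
I(Z) = (-10 + sqrt(11 + Z))**2
I(-19*17 - 5) + 2033*(-1073) = (-10 + sqrt(11 + (-19*17 - 5)))**2 + 2033*(-1073) = (-10 + sqrt(11 + (-323 - 5)))**2 - 2181409 = (-10 + sqrt(11 - 328))**2 - 2181409 = (-10 + sqrt(-317))**2 - 2181409 = (-10 + I*sqrt(317))**2 - 2181409 = -2181409 + (-10 + I*sqrt(317))**2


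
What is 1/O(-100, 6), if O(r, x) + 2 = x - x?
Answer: -½ ≈ -0.50000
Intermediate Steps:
O(r, x) = -2 (O(r, x) = -2 + (x - x) = -2 + 0 = -2)
1/O(-100, 6) = 1/(-2) = -½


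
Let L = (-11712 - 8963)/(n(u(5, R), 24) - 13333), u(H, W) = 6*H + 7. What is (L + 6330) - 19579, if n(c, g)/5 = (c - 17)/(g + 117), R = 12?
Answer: -24903257222/1879853 ≈ -13247.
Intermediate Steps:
u(H, W) = 7 + 6*H
n(c, g) = 5*(-17 + c)/(117 + g) (n(c, g) = 5*((c - 17)/(g + 117)) = 5*((-17 + c)/(117 + g)) = 5*(-17 + c)/(117 + g))
L = 2915175/1879853 (L = (-11712 - 8963)/(5*(-17 + (7 + 6*5))/(117 + 24) - 13333) = -20675/(5*(-17 + (7 + 30))/141 - 13333) = -20675/(5*(1/141)*(-17 + 37) - 13333) = -20675/(5*(1/141)*20 - 13333) = -20675/(100/141 - 13333) = -20675/(-1879853/141) = -20675*(-141/1879853) = 2915175/1879853 ≈ 1.5507)
(L + 6330) - 19579 = (2915175/1879853 + 6330) - 19579 = 11902384665/1879853 - 19579 = -24903257222/1879853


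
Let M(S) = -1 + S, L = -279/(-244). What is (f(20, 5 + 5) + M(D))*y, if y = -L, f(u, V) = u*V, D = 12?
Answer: -58869/244 ≈ -241.27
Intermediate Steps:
f(u, V) = V*u
L = 279/244 (L = -279*(-1/244) = 279/244 ≈ 1.1434)
y = -279/244 (y = -1*279/244 = -279/244 ≈ -1.1434)
(f(20, 5 + 5) + M(D))*y = ((5 + 5)*20 + (-1 + 12))*(-279/244) = (10*20 + 11)*(-279/244) = (200 + 11)*(-279/244) = 211*(-279/244) = -58869/244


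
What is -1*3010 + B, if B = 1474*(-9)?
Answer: -16276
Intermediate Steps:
B = -13266
-1*3010 + B = -1*3010 - 13266 = -3010 - 13266 = -16276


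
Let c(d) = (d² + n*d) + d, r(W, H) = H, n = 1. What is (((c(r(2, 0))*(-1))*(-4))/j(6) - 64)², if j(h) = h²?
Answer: 4096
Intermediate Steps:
c(d) = d² + 2*d (c(d) = (d² + 1*d) + d = (d² + d) + d = (d + d²) + d = d² + 2*d)
(((c(r(2, 0))*(-1))*(-4))/j(6) - 64)² = ((((0*(2 + 0))*(-1))*(-4))/(6²) - 64)² = ((((0*2)*(-1))*(-4))/36 - 64)² = (((0*(-1))*(-4))*(1/36) - 64)² = ((0*(-4))*(1/36) - 64)² = (0*(1/36) - 64)² = (0 - 64)² = (-64)² = 4096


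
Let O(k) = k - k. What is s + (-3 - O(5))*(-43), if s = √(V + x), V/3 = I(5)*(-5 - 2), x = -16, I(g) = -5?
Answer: 129 + √89 ≈ 138.43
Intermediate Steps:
O(k) = 0
V = 105 (V = 3*(-5*(-5 - 2)) = 3*(-5*(-7)) = 3*35 = 105)
s = √89 (s = √(105 - 16) = √89 ≈ 9.4340)
s + (-3 - O(5))*(-43) = √89 + (-3 - 1*0)*(-43) = √89 + (-3 + 0)*(-43) = √89 - 3*(-43) = √89 + 129 = 129 + √89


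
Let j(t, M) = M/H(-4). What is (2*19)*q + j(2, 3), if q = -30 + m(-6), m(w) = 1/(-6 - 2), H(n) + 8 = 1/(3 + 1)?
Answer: -141997/124 ≈ -1145.1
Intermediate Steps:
H(n) = -31/4 (H(n) = -8 + 1/(3 + 1) = -8 + 1/4 = -8 + ¼ = -31/4)
m(w) = -⅛ (m(w) = 1/(-8) = -⅛)
j(t, M) = -4*M/31 (j(t, M) = M/(-31/4) = M*(-4/31) = -4*M/31)
q = -241/8 (q = -30 - ⅛ = -241/8 ≈ -30.125)
(2*19)*q + j(2, 3) = (2*19)*(-241/8) - 4/31*3 = 38*(-241/8) - 12/31 = -4579/4 - 12/31 = -141997/124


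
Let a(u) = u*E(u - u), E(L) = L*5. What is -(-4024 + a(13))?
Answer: 4024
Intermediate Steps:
E(L) = 5*L
a(u) = 0 (a(u) = u*(5*(u - u)) = u*(5*0) = u*0 = 0)
-(-4024 + a(13)) = -(-4024 + 0) = -1*(-4024) = 4024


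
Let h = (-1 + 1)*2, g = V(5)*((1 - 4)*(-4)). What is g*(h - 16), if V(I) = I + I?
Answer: -1920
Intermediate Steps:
V(I) = 2*I
g = 120 (g = (2*5)*((1 - 4)*(-4)) = 10*(-3*(-4)) = 10*12 = 120)
h = 0 (h = 0*2 = 0)
g*(h - 16) = 120*(0 - 16) = 120*(-16) = -1920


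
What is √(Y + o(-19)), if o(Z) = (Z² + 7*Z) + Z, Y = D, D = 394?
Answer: 3*√67 ≈ 24.556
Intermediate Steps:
Y = 394
o(Z) = Z² + 8*Z
√(Y + o(-19)) = √(394 - 19*(8 - 19)) = √(394 - 19*(-11)) = √(394 + 209) = √603 = 3*√67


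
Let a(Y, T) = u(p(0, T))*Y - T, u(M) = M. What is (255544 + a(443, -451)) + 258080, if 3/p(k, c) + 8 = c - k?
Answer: 78653032/153 ≈ 5.1407e+5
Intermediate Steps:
p(k, c) = 3/(-8 + c - k) (p(k, c) = 3/(-8 + (c - k)) = 3/(-8 + c - k))
a(Y, T) = -T + 3*Y/(-8 + T) (a(Y, T) = (3/(-8 + T - 1*0))*Y - T = (3/(-8 + T + 0))*Y - T = (3/(-8 + T))*Y - T = 3*Y/(-8 + T) - T = -T + 3*Y/(-8 + T))
(255544 + a(443, -451)) + 258080 = (255544 + (3*443 - 1*(-451)*(-8 - 451))/(-8 - 451)) + 258080 = (255544 + (1329 - 1*(-451)*(-459))/(-459)) + 258080 = (255544 - (1329 - 207009)/459) + 258080 = (255544 - 1/459*(-205680)) + 258080 = (255544 + 68560/153) + 258080 = 39166792/153 + 258080 = 78653032/153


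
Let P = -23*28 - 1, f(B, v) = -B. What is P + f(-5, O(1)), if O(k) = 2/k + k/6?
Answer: -640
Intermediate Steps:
O(k) = 2/k + k/6 (O(k) = 2/k + k*(⅙) = 2/k + k/6)
P = -645 (P = -644 - 1 = -645)
P + f(-5, O(1)) = -645 - 1*(-5) = -645 + 5 = -640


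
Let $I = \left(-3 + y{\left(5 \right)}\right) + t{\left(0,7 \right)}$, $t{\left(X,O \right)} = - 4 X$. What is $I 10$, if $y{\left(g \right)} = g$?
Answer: $20$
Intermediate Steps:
$I = 2$ ($I = \left(-3 + 5\right) - 0 = 2 + 0 = 2$)
$I 10 = 2 \cdot 10 = 20$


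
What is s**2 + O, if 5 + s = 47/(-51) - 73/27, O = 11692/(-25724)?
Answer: 100181621948/1354889511 ≈ 73.941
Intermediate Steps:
O = -2923/6431 (O = 11692*(-1/25724) = -2923/6431 ≈ -0.45452)
s = -3959/459 (s = -5 + (47/(-51) - 73/27) = -5 + (47*(-1/51) - 73*1/27) = -5 + (-47/51 - 73/27) = -5 - 1664/459 = -3959/459 ≈ -8.6253)
s**2 + O = (-3959/459)**2 - 2923/6431 = 15673681/210681 - 2923/6431 = 100181621948/1354889511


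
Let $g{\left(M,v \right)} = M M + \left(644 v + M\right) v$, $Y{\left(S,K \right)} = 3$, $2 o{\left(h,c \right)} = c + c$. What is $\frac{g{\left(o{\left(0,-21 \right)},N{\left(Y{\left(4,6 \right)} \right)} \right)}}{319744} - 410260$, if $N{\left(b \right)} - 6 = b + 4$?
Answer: $- \frac{32794516109}{79936} \approx -4.1026 \cdot 10^{5}$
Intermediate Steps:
$o{\left(h,c \right)} = c$ ($o{\left(h,c \right)} = \frac{c + c}{2} = \frac{2 c}{2} = c$)
$N{\left(b \right)} = 10 + b$ ($N{\left(b \right)} = 6 + \left(b + 4\right) = 6 + \left(4 + b\right) = 10 + b$)
$g{\left(M,v \right)} = M^{2} + v \left(M + 644 v\right)$ ($g{\left(M,v \right)} = M^{2} + \left(M + 644 v\right) v = M^{2} + v \left(M + 644 v\right)$)
$\frac{g{\left(o{\left(0,-21 \right)},N{\left(Y{\left(4,6 \right)} \right)} \right)}}{319744} - 410260 = \frac{\left(-21\right)^{2} + 644 \left(10 + 3\right)^{2} - 21 \left(10 + 3\right)}{319744} - 410260 = \left(441 + 644 \cdot 13^{2} - 273\right) \frac{1}{319744} - 410260 = \left(441 + 644 \cdot 169 - 273\right) \frac{1}{319744} - 410260 = \left(441 + 108836 - 273\right) \frac{1}{319744} - 410260 = 109004 \cdot \frac{1}{319744} - 410260 = \frac{27251}{79936} - 410260 = - \frac{32794516109}{79936}$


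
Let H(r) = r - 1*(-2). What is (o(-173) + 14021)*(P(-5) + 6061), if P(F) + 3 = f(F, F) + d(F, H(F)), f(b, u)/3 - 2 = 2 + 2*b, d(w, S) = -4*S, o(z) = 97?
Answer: 85442136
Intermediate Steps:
H(r) = 2 + r (H(r) = r + 2 = 2 + r)
f(b, u) = 12 + 6*b (f(b, u) = 6 + 3*(2 + 2*b) = 6 + (6 + 6*b) = 12 + 6*b)
P(F) = 1 + 2*F (P(F) = -3 + ((12 + 6*F) - 4*(2 + F)) = -3 + ((12 + 6*F) + (-8 - 4*F)) = -3 + (4 + 2*F) = 1 + 2*F)
(o(-173) + 14021)*(P(-5) + 6061) = (97 + 14021)*((1 + 2*(-5)) + 6061) = 14118*((1 - 10) + 6061) = 14118*(-9 + 6061) = 14118*6052 = 85442136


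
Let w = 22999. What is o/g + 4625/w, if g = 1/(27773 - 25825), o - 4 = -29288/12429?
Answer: 915273802381/285854571 ≈ 3201.9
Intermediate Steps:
o = 20428/12429 (o = 4 - 29288/12429 = 20428/12429 ≈ 1.6436)
g = 1/1948 ≈ 0.00051335
o/g + 4625/w = 20428/(12429*(1/1948)) + 4625/22999 = (20428/12429)*1948 + 4625*(1/22999) = 39793744/12429 + 4625/22999 = 915273802381/285854571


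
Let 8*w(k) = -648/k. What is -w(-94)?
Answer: -81/94 ≈ -0.86170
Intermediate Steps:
w(k) = -81/k (w(k) = (-648/k)/8 = -81/k)
-w(-94) = -(-81)/(-94) = -(-81)*(-1)/94 = -1*81/94 = -81/94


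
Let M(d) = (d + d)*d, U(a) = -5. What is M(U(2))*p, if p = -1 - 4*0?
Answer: -50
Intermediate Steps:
M(d) = 2*d² (M(d) = (2*d)*d = 2*d²)
p = -1 (p = -1 + 0 = -1)
M(U(2))*p = (2*(-5)²)*(-1) = (2*25)*(-1) = 50*(-1) = -50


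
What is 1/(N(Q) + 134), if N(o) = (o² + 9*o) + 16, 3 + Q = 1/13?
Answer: 169/22348 ≈ 0.0075622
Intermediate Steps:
Q = -38/13 (Q = -3 + 1/13 = -38/13 ≈ -2.9231)
N(o) = 16 + o² + 9*o
1/(N(Q) + 134) = 1/((16 + (-38/13)² + 9*(-38/13)) + 134) = 1/((16 + 1444/169 - 342/13) + 134) = 1/(-298/169 + 134) = 1/(22348/169) = 169/22348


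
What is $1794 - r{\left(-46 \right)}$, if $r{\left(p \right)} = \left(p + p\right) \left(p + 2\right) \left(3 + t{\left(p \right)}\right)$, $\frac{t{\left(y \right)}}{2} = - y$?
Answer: $-382766$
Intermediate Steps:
$t{\left(y \right)} = - 2 y$ ($t{\left(y \right)} = 2 \left(- y\right) = - 2 y$)
$r{\left(p \right)} = 2 p \left(2 + p\right) \left(3 - 2 p\right)$ ($r{\left(p \right)} = \left(p + p\right) \left(p + 2\right) \left(3 - 2 p\right) = 2 p \left(2 + p\right) \left(3 - 2 p\right)$)
$1794 - r{\left(-46 \right)} = 1794 - 2 \left(-46\right) \left(6 - -46 - 2 \left(-46\right)^{2}\right) = 1794 - 2 \left(-46\right) \left(6 + 46 - 4232\right) = 1794 - 2 \left(-46\right) \left(-4180\right) = 1794 - 384560 = -382766$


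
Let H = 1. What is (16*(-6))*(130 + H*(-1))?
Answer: -12384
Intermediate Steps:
(16*(-6))*(130 + H*(-1)) = (16*(-6))*(130 + 1*(-1)) = -96*(130 - 1) = -96*129 = -12384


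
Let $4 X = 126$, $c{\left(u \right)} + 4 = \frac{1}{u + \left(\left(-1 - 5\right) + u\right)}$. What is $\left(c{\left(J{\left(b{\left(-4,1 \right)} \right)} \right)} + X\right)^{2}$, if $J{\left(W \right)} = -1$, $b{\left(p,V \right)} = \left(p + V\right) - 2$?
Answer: $\frac{47961}{64} \approx 749.39$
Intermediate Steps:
$b{\left(p,V \right)} = -2 + V + p$ ($b{\left(p,V \right)} = \left(V + p\right) - 2 = -2 + V + p$)
$c{\left(u \right)} = -4 + \frac{1}{-6 + 2 u}$ ($c{\left(u \right)} = -4 + \frac{1}{u + \left(\left(-1 - 5\right) + u\right)} = -4 + \frac{1}{u + \left(-6 + u\right)} = -4 + \frac{1}{-6 + 2 u}$)
$X = \frac{63}{2}$ ($X = \frac{1}{4} \cdot 126 = \frac{63}{2} \approx 31.5$)
$\left(c{\left(J{\left(b{\left(-4,1 \right)} \right)} \right)} + X\right)^{2} = \left(\frac{25 - -8}{2 \left(-3 - 1\right)} + \frac{63}{2}\right)^{2} = \left(\frac{25 + 8}{2 \left(-4\right)} + \frac{63}{2}\right)^{2} = \left(\frac{1}{2} \left(- \frac{1}{4}\right) 33 + \frac{63}{2}\right)^{2} = \left(- \frac{33}{8} + \frac{63}{2}\right)^{2} = \left(\frac{219}{8}\right)^{2} = \frac{47961}{64}$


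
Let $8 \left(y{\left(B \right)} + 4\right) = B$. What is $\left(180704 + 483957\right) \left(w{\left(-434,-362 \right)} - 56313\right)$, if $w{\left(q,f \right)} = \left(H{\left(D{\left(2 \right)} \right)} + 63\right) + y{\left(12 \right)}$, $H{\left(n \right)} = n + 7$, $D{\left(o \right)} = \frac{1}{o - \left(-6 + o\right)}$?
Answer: $- \frac{112152238496}{3} \approx -3.7384 \cdot 10^{10}$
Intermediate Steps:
$y{\left(B \right)} = -4 + \frac{B}{8}$
$D{\left(o \right)} = \frac{1}{6}$
$H{\left(n \right)} = 7 + n$
$w{\left(q,f \right)} = \frac{203}{3}$ ($w{\left(q,f \right)} = \left(\left(7 + \frac{1}{6}\right) + 63\right) + \left(-4 + \frac{1}{8} \cdot 12\right) = \left(\frac{43}{6} + 63\right) + \left(-4 + \frac{3}{2}\right) = \frac{421}{6} - \frac{5}{2} = \frac{203}{3}$)
$\left(180704 + 483957\right) \left(w{\left(-434,-362 \right)} - 56313\right) = \left(180704 + 483957\right) \left(\frac{203}{3} - 56313\right) = 664661 \left(- \frac{168736}{3}\right) = - \frac{112152238496}{3}$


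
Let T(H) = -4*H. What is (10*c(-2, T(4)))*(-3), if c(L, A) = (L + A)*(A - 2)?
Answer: -9720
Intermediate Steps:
c(L, A) = (-2 + A)*(A + L) (c(L, A) = (A + L)*(-2 + A) = (-2 + A)*(A + L))
(10*c(-2, T(4)))*(-3) = (10*((-4*4)² - (-8)*4 - 2*(-2) - 4*4*(-2)))*(-3) = (10*((-16)² - 2*(-16) + 4 - 16*(-2)))*(-3) = (10*(256 + 32 + 4 + 32))*(-3) = (10*324)*(-3) = 3240*(-3) = -9720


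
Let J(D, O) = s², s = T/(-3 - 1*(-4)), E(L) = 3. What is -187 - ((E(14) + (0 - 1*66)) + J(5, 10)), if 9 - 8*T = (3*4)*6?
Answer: -11905/64 ≈ -186.02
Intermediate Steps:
T = -63/8 (T = 9/8 - 3*4*6/8 = 9/8 - 3*6/2 = 9/8 - ⅛*72 = 9/8 - 9 = -63/8 ≈ -7.8750)
s = -63/8 (s = -63/(8*(-3 - 1*(-4))) = -63/(8*(-3 + 4)) = -63/8/1 = -63/8*1 = -63/8 ≈ -7.8750)
J(D, O) = 3969/64 (J(D, O) = (-63/8)² = 3969/64)
-187 - ((E(14) + (0 - 1*66)) + J(5, 10)) = -187 - ((3 + (0 - 1*66)) + 3969/64) = -187 - ((3 + (0 - 66)) + 3969/64) = -187 - ((3 - 66) + 3969/64) = -187 - (-63 + 3969/64) = -187 - 1*(-63/64) = -187 + 63/64 = -11905/64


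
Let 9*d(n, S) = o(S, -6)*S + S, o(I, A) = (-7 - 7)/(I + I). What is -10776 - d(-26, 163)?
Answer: -32380/3 ≈ -10793.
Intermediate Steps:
o(I, A) = -7/I (o(I, A) = -14*1/(2*I) = -7/I)
d(n, S) = -7/9 + S/9 (d(n, S) = ((-7/S)*S + S)/9 = (-7 + S)/9 = -7/9 + S/9)
-10776 - d(-26, 163) = -10776 - (-7/9 + (1/9)*163) = -10776 - (-7/9 + 163/9) = -10776 - 1*52/3 = -10776 - 52/3 = -32380/3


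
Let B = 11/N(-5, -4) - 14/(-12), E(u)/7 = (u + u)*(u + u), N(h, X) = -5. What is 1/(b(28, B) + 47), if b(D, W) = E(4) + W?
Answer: 30/14819 ≈ 0.0020244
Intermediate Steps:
E(u) = 28*u**2 (E(u) = 7*((u + u)*(u + u)) = 7*((2*u)*(2*u)) = 7*(4*u**2) = 28*u**2)
B = -31/30 (B = 11/(-5) - 14/(-12) = 11*(-1/5) - 14*(-1/12) = -11/5 + 7/6 = -31/30 ≈ -1.0333)
b(D, W) = 448 + W (b(D, W) = 28*4**2 + W = 28*16 + W = 448 + W)
1/(b(28, B) + 47) = 1/((448 - 31/30) + 47) = 1/(13409/30 + 47) = 1/(14819/30) = 30/14819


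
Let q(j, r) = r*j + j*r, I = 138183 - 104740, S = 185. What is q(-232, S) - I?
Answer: -119283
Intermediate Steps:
I = 33443
q(j, r) = 2*j*r (q(j, r) = j*r + j*r = 2*j*r)
q(-232, S) - I = 2*(-232)*185 - 1*33443 = -85840 - 33443 = -119283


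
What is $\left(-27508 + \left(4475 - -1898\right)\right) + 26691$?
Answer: $5556$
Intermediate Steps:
$\left(-27508 + \left(4475 - -1898\right)\right) + 26691 = \left(-27508 + \left(4475 + 1898\right)\right) + 26691 = \left(-27508 + 6373\right) + 26691 = -21135 + 26691 = 5556$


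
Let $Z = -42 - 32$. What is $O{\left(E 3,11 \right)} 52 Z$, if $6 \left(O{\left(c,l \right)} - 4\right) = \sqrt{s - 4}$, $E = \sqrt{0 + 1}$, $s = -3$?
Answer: $-15392 - \frac{1924 i \sqrt{7}}{3} \approx -15392.0 - 1696.8 i$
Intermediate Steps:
$Z = -74$ ($Z = -42 - 32 = -74$)
$E = 1$ ($E = \sqrt{1} = 1$)
$O{\left(c,l \right)} = 4 + \frac{i \sqrt{7}}{6}$ ($O{\left(c,l \right)} = 4 + \frac{\sqrt{-3 - 4}}{6} = 4 + \frac{\sqrt{-7}}{6} = 4 + \frac{i \sqrt{7}}{6}$)
$O{\left(E 3,11 \right)} 52 Z = \left(4 + \frac{i \sqrt{7}}{6}\right) 52 \left(-74\right) = \left(208 + \frac{26 i \sqrt{7}}{3}\right) \left(-74\right) = -15392 - \frac{1924 i \sqrt{7}}{3}$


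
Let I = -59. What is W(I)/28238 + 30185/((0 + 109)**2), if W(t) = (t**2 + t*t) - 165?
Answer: 133302741/47927954 ≈ 2.7813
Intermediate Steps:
W(t) = -165 + 2*t**2 (W(t) = (t**2 + t**2) - 165 = 2*t**2 - 165 = -165 + 2*t**2)
W(I)/28238 + 30185/((0 + 109)**2) = (-165 + 2*(-59)**2)/28238 + 30185/((0 + 109)**2) = (-165 + 2*3481)*(1/28238) + 30185/(109**2) = (-165 + 6962)*(1/28238) + 30185/11881 = 6797*(1/28238) + 30185*(1/11881) = 971/4034 + 30185/11881 = 133302741/47927954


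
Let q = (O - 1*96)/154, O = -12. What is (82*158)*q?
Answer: -699624/77 ≈ -9086.0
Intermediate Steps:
q = -54/77 (q = (-12 - 1*96)/154 = (-12 - 96)*(1/154) = -108*1/154 = -54/77 ≈ -0.70130)
(82*158)*q = (82*158)*(-54/77) = 12956*(-54/77) = -699624/77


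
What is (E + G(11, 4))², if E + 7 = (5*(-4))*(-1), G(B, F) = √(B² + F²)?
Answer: (13 + √137)² ≈ 610.32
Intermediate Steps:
E = 13 (E = -7 + (5*(-4))*(-1) = -7 - 20*(-1) = -7 + 20 = 13)
(E + G(11, 4))² = (13 + √(11² + 4²))² = (13 + √(121 + 16))² = (13 + √137)²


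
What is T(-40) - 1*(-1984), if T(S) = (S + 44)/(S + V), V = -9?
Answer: 97212/49 ≈ 1983.9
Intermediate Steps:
T(S) = (44 + S)/(-9 + S) (T(S) = (S + 44)/(S - 9) = (44 + S)/(-9 + S))
T(-40) - 1*(-1984) = (44 - 40)/(-9 - 40) - 1*(-1984) = 4/(-49) + 1984 = -1/49*4 + 1984 = -4/49 + 1984 = 97212/49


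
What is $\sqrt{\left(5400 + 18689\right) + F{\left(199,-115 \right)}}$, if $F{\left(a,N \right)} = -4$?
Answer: $\sqrt{24085} \approx 155.19$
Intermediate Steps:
$\sqrt{\left(5400 + 18689\right) + F{\left(199,-115 \right)}} = \sqrt{\left(5400 + 18689\right) - 4} = \sqrt{24089 - 4} = \sqrt{24085}$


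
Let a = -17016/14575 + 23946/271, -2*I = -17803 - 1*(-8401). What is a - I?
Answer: -18223725711/3949825 ≈ -4613.8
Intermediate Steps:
I = 4701 (I = -(-17803 - 1*(-8401))/2 = -(-17803 + 8401)/2 = -1/2*(-9402) = 4701)
a = 344401614/3949825 (a = -17016*1/14575 + 23946*(1/271) = -17016/14575 + 23946/271 = 344401614/3949825 ≈ 87.194)
a - I = 344401614/3949825 - 1*4701 = 344401614/3949825 - 4701 = -18223725711/3949825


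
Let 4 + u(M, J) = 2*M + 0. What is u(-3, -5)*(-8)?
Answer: 80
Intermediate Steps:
u(M, J) = -4 + 2*M (u(M, J) = -4 + (2*M + 0) = -4 + 2*M)
u(-3, -5)*(-8) = (-4 + 2*(-3))*(-8) = (-4 - 6)*(-8) = -10*(-8) = 80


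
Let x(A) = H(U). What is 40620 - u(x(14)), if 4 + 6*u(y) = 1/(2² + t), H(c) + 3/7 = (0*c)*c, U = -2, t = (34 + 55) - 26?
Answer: 5443169/134 ≈ 40621.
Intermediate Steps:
t = 63 (t = 89 - 26 = 63)
H(c) = -3/7 (H(c) = -3/7 + (0*c)*c = -3/7 + 0*c = -3/7 + 0 = -3/7)
x(A) = -3/7
u(y) = -89/134 (u(y) = -⅔ + 1/(6*(2² + 63)) = -⅔ + 1/(6*(4 + 63)) = -⅔ + (⅙)/67 = -⅔ + (⅙)*(1/67) = -⅔ + 1/402 = -89/134)
40620 - u(x(14)) = 40620 - 1*(-89/134) = 40620 + 89/134 = 5443169/134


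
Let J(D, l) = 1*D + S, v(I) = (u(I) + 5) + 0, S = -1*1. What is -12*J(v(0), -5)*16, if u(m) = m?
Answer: -768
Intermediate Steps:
S = -1
v(I) = 5 + I (v(I) = (I + 5) + 0 = (5 + I) + 0 = 5 + I)
J(D, l) = -1 + D (J(D, l) = 1*D - 1 = D - 1 = -1 + D)
-12*J(v(0), -5)*16 = -12*(-1 + (5 + 0))*16 = -12*(-1 + 5)*16 = -12*4*16 = -48*16 = -768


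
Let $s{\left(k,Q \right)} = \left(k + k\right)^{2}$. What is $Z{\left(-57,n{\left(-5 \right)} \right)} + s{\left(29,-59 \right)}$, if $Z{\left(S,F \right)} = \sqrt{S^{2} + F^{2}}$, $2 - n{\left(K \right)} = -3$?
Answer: $3364 + \sqrt{3274} \approx 3421.2$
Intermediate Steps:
$s{\left(k,Q \right)} = 4 k^{2}$ ($s{\left(k,Q \right)} = \left(2 k\right)^{2} = 4 k^{2}$)
$n{\left(K \right)} = 5$ ($n{\left(K \right)} = 2 - -3 = 2 + 3 = 5$)
$Z{\left(S,F \right)} = \sqrt{F^{2} + S^{2}}$
$Z{\left(-57,n{\left(-5 \right)} \right)} + s{\left(29,-59 \right)} = \sqrt{5^{2} + \left(-57\right)^{2}} + 4 \cdot 29^{2} = \sqrt{25 + 3249} + 4 \cdot 841 = \sqrt{3274} + 3364 = 3364 + \sqrt{3274}$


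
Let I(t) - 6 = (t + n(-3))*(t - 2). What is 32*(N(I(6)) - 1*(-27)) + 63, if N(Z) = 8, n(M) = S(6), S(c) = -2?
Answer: 1183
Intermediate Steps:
n(M) = -2
I(t) = 6 + (-2 + t)² (I(t) = 6 + (t - 2)*(t - 2) = 6 + (-2 + t)*(-2 + t) = 6 + (-2 + t)²)
32*(N(I(6)) - 1*(-27)) + 63 = 32*(8 - 1*(-27)) + 63 = 32*(8 + 27) + 63 = 32*35 + 63 = 1120 + 63 = 1183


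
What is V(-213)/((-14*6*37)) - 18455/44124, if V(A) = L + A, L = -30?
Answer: -1943167/5714058 ≈ -0.34007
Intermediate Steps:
V(A) = -30 + A
V(-213)/((-14*6*37)) - 18455/44124 = (-30 - 213)/((-14*6*37)) - 18455/44124 = -243/((-84*37)) - 18455*1/44124 = -243/(-3108) - 18455/44124 = -243*(-1/3108) - 18455/44124 = 81/1036 - 18455/44124 = -1943167/5714058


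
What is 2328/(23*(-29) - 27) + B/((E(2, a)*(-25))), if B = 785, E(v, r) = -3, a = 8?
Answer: 37019/5205 ≈ 7.1122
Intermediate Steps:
2328/(23*(-29) - 27) + B/((E(2, a)*(-25))) = 2328/(23*(-29) - 27) + 785/((-3*(-25))) = 2328/(-667 - 27) + 785/75 = 2328/(-694) + 785*(1/75) = 2328*(-1/694) + 157/15 = -1164/347 + 157/15 = 37019/5205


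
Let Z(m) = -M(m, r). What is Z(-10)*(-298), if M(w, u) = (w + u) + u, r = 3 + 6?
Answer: 2384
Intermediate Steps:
r = 9
M(w, u) = w + 2*u (M(w, u) = (u + w) + u = w + 2*u)
Z(m) = -18 - m (Z(m) = -(m + 2*9) = -(m + 18) = -(18 + m) = -18 - m)
Z(-10)*(-298) = (-18 - 1*(-10))*(-298) = (-18 + 10)*(-298) = -8*(-298) = 2384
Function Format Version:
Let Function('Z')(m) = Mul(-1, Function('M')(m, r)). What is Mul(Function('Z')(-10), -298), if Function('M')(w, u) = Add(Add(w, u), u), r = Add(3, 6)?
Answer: 2384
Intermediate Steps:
r = 9
Function('M')(w, u) = Add(w, Mul(2, u)) (Function('M')(w, u) = Add(Add(u, w), u) = Add(w, Mul(2, u)))
Function('Z')(m) = Add(-18, Mul(-1, m)) (Function('Z')(m) = Mul(-1, Add(m, Mul(2, 9))) = Mul(-1, Add(m, 18)) = Mul(-1, Add(18, m)) = Add(-18, Mul(-1, m)))
Mul(Function('Z')(-10), -298) = Mul(Add(-18, Mul(-1, -10)), -298) = Mul(Add(-18, 10), -298) = Mul(-8, -298) = 2384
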